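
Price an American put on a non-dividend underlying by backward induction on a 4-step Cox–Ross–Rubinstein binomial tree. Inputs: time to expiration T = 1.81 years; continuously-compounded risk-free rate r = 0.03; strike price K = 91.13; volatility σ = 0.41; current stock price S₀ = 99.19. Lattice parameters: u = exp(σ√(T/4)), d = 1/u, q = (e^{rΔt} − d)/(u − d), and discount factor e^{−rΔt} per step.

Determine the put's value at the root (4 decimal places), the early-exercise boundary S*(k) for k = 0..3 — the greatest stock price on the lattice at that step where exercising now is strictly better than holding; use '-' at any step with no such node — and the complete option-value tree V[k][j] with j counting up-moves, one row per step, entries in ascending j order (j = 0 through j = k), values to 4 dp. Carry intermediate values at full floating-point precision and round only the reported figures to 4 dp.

price = 14.5203
boundary = - - 57.1362 43.3644
tree:
14.5203
22.6495 5.2557
33.9938 9.7923 0.0000
47.7656 18.2449 0.0000 0.0000
58.2179 33.9938 0.0000 0.0000 0.0000

Δt=0.45250, u=1.31758, d=0.75897, q=0.45595, disc=e^(-rΔt)=0.98652
k=4 terminal: V=max(K-S,0) → 58.2179 33.9938 0.0000 0.0000 0.0000
k=3: j=0 S=43.3644 intr=47.7656 cont=46.5368 V=47.7656[EX]; j=1 S=75.2818 intr=15.8482 cont=18.2449 V=18.2449[hold]; j=2 S=130.6911 intr=0.0000 cont=0.0000 V=0.0000[hold]; j=3 S=226.8831 intr=0.0000 cont=0.0000 V=0.0000[hold]  S*(3)=43.3644
k=2: j=0 S=57.1362 intr=33.9938 cont=33.8431 V=33.9938[EX]; j=1 S=99.1900 intr=0.0000 cont=9.7923 V=9.7923[hold]; j=2 S=172.1964 intr=0.0000 cont=0.0000 V=0.0000[hold]  S*(2)=57.1362
k=1: j=0 S=75.2818 intr=15.8482 cont=22.6495 V=22.6495[hold]; j=1 S=130.6911 intr=0.0000 cont=5.2557 V=5.2557[hold]  S*(1)=-
k=0: j=0 S=99.1900 intr=0.0000 cont=14.5203 V=14.5203[hold]  S*(0)=-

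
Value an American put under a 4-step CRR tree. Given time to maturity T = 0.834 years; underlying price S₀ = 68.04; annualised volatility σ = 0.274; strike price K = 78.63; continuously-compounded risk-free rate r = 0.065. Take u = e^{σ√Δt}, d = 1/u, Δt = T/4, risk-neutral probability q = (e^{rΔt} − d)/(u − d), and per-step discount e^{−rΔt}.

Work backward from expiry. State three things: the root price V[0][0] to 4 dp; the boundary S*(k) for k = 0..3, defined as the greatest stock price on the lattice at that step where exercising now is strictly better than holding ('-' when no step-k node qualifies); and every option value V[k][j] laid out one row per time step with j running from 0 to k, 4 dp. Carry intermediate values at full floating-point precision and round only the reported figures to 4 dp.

Δt=0.20850, u=1.13328, d=0.88240, q=0.52315, disc=e^(-rΔt)=0.98654
k=4 terminal: V=max(K-S,0) → 37.3804 25.6524 10.5900 0.0000 0.0000
k=3: j=0 S=46.7473 intr=31.8827 cont=30.8243 V=31.8827[EX]; j=1 S=60.0383 intr=18.5917 cont=17.5333 V=18.5917[EX]; j=2 S=77.1082 intr=1.5218 cont=4.9819 V=4.9819[hold]; j=3 S=99.0313 intr=0.0000 cont=0.0000 V=0.0000[hold]  S*(3)=60.0383
k=2: j=0 S=52.9776 intr=25.6524 cont=24.5940 V=25.6524[EX]; j=1 S=68.0400 intr=10.5900 cont=11.3173 V=11.3173[hold]; j=2 S=87.3849 intr=0.0000 cont=2.3436 V=2.3436[hold]  S*(2)=52.9776
k=1: j=0 S=60.0383 intr=18.5917 cont=17.9086 V=18.5917[EX]; j=1 S=77.1082 intr=1.5218 cont=6.5336 V=6.5336[hold]  S*(1)=60.0383
k=0: j=0 S=68.0400 intr=10.5900 cont=12.1181 V=12.1181[hold]  S*(0)=-

price = 12.1181
boundary = - 60.0383 52.9776 60.0383
tree:
12.1181
18.5917 6.5336
25.6524 11.3173 2.3436
31.8827 18.5917 4.9819 0.0000
37.3804 25.6524 10.5900 0.0000 0.0000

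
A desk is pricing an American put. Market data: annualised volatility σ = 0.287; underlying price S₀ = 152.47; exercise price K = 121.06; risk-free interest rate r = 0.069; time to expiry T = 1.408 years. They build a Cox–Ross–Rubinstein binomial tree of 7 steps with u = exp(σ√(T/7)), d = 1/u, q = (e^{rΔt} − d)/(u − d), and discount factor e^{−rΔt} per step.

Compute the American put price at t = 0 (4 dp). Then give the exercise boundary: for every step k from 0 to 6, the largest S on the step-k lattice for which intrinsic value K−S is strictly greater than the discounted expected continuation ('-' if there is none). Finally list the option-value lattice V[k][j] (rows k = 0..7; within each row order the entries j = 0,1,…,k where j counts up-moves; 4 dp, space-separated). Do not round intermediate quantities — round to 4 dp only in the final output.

price = 4.4202
boundary = - - - - 91.1131 80.1088 91.1131
tree:
4.4202
7.4745 1.7417
12.3048 3.2515 0.4058
19.5964 5.9574 0.8608 0.0000
29.9469 10.6433 1.8260 0.0000 0.0000
40.9512 18.3474 3.8736 0.0000 0.0000 0.0000
50.6265 29.9469 8.2171 0.0000 0.0000 0.0000 0.0000
59.1332 40.9512 17.4309 0.0000 0.0000 0.0000 0.0000 0.0000

Δt=0.20114  u=1.13737  d=0.87922  q=0.52200  discount=0.98622
step 7 (expiry): payoffs max(K−S,0) = 59.1332 40.9512 17.4309 0.0000 0.0000 0.0000 0.0000 0.0000
step 6: (k=6,j=0): S=70.4335, (K−S)⁺=50.6265, hold=48.9579 ⇒ V=50.6265 exercise | (k=6,j=1): S=91.1131, (K−S)⁺=29.9469, hold=28.2783 ⇒ V=29.9469 exercise | (k=6,j=2): S=117.8644, (K−S)⁺=3.1956, hold=8.2171 ⇒ V=8.2171 continue | (k=6,j=3): S=152.4700, (K−S)⁺=0.0000, hold=0.0000 ⇒ V=0.0000 continue | (k=6,j=4): S=197.2360, (K−S)⁺=0.0000, hold=0.0000 ⇒ V=0.0000 continue | (k=6,j=5): S=255.1455, (K−S)⁺=0.0000, hold=0.0000 ⇒ V=0.0000 continue | (k=6,j=6): S=330.0575, (K−S)⁺=0.0000, hold=0.0000 ⇒ V=0.0000 continue  boundary S*=91.1131
step 5: (k=5,j=0): S=80.1088, (K−S)⁺=40.9512, hold=39.2827 ⇒ V=40.9512 exercise | (k=5,j=1): S=103.6291, (K−S)⁺=17.4309, hold=18.3474 ⇒ V=18.3474 continue | (k=5,j=2): S=134.0552, (K−S)⁺=0.0000, hold=3.8736 ⇒ V=3.8736 continue | (k=5,j=3): S=173.4144, (K−S)⁺=0.0000, hold=0.0000 ⇒ V=0.0000 continue | (k=5,j=4): S=224.3298, (K−S)⁺=0.0000, hold=0.0000 ⇒ V=0.0000 continue | (k=5,j=5): S=290.1942, (K−S)⁺=0.0000, hold=0.0000 ⇒ V=0.0000 continue  boundary S*=80.1088
step 4: (k=4,j=0): S=91.1131, (K−S)⁺=29.9469, hold=28.7501 ⇒ V=29.9469 exercise | (k=4,j=1): S=117.8644, (K−S)⁺=3.1956, hold=10.6433 ⇒ V=10.6433 continue | (k=4,j=2): S=152.4700, (K−S)⁺=0.0000, hold=1.8260 ⇒ V=1.8260 continue | (k=4,j=3): S=197.2360, (K−S)⁺=0.0000, hold=0.0000 ⇒ V=0.0000 continue | (k=4,j=4): S=255.1455, (K−S)⁺=0.0000, hold=0.0000 ⇒ V=0.0000 continue  boundary S*=91.1131
step 3: (k=3,j=0): S=103.6291, (K−S)⁺=17.4309, hold=19.5964 ⇒ V=19.5964 continue | (k=3,j=1): S=134.0552, (K−S)⁺=0.0000, hold=5.9574 ⇒ V=5.9574 continue | (k=3,j=2): S=173.4144, (K−S)⁺=0.0000, hold=0.8608 ⇒ V=0.8608 continue | (k=3,j=3): S=224.3298, (K−S)⁺=0.0000, hold=0.0000 ⇒ V=0.0000 continue  boundary S*=-
step 2: (k=2,j=0): S=117.8644, (K−S)⁺=3.1956, hold=12.3048 ⇒ V=12.3048 continue | (k=2,j=1): S=152.4700, (K−S)⁺=0.0000, hold=3.2515 ⇒ V=3.2515 continue | (k=2,j=2): S=197.2360, (K−S)⁺=0.0000, hold=0.4058 ⇒ V=0.4058 continue  boundary S*=-
step 1: (k=1,j=0): S=134.0552, (K−S)⁺=0.0000, hold=7.4745 ⇒ V=7.4745 continue | (k=1,j=1): S=173.4144, (K−S)⁺=0.0000, hold=1.7417 ⇒ V=1.7417 continue  boundary S*=-
step 0: (k=0,j=0): S=152.4700, (K−S)⁺=0.0000, hold=4.4202 ⇒ V=4.4202 continue  boundary S*=-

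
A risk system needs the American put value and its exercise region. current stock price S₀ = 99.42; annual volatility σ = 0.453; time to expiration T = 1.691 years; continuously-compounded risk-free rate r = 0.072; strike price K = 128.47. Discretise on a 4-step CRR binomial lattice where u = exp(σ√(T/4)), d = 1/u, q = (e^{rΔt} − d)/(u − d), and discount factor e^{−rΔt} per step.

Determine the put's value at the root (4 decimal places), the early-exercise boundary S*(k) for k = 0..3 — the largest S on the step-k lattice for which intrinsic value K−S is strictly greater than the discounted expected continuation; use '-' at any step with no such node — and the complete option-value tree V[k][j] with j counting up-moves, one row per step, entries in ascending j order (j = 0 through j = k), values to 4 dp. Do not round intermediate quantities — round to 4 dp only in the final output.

Δt=0.42275, u=1.34250, d=0.74488, q=0.47861, disc=e^(-rΔt)=0.97002
k=4 terminal: V=max(K-S,0) → 97.8637 73.3077 29.0500 0.0000 0.0000
k=3: j=0 S=41.0891 intr=87.3809 cont=83.5295 V=87.3809[EX]; j=1 S=74.0556 intr=54.4144 cont=50.5629 V=54.4144[EX]; j=2 S=133.4718 intr=0.0000 cont=14.6924 V=14.6924[hold]; j=3 S=240.5588 intr=0.0000 cont=0.0000 V=0.0000[hold]  S*(3)=74.0556
k=2: j=0 S=55.1623 intr=73.3077 cont=69.4563 V=73.3077[EX]; j=1 S=99.4200 intr=29.0500 cont=34.3418 V=34.3418[hold]; j=2 S=179.1866 intr=0.0000 cont=7.4308 V=7.4308[hold]  S*(2)=55.1623
k=1: j=0 S=74.0556 intr=54.4144 cont=53.0197 V=54.4144[EX]; j=1 S=133.4718 intr=0.0000 cont=20.8186 V=20.8186[hold]  S*(1)=74.0556
k=0: j=0 S=99.4200 intr=29.0500 cont=37.1859 V=37.1859[hold]  S*(0)=-

price = 37.1859
boundary = - 74.0556 55.1623 74.0556
tree:
37.1859
54.4144 20.8186
73.3077 34.3418 7.4308
87.3809 54.4144 14.6924 0.0000
97.8637 73.3077 29.0500 0.0000 0.0000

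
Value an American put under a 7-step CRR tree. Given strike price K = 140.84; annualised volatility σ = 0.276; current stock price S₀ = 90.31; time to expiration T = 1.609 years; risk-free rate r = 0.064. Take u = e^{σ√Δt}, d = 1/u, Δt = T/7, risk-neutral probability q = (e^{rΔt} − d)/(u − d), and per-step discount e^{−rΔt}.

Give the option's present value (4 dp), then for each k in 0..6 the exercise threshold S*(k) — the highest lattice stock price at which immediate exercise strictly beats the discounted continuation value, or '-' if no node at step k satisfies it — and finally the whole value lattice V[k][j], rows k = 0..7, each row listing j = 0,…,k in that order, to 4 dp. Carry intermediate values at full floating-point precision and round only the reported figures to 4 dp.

price = 50.5300
boundary = 90.3100 103.0869 90.3100 103.0869 90.3100 103.0869 117.6714
tree:
50.5300
61.7233 37.7531
71.5292 50.5300 25.3638
80.1198 61.7233 37.7531 14.7742
87.6456 71.5292 50.5300 24.1789 6.6085
94.2387 80.1198 61.7233 37.7531 12.4742 1.4418
100.0146 87.6456 71.5292 50.5300 23.1686 3.0662 0.0000
105.0746 94.2387 80.1198 61.7233 37.7531 6.5207 0.0000 0.0000

Δt=0.22986, u=1.14148, d=0.87606, q=0.52280, disc=e^(-rΔt)=0.98540
k=7 terminal: V=max(K-S,0) → 105.0746 94.2387 80.1198 61.7233 37.7531 6.5207 0.0000 0.0000
k=6: j=0 S=40.8254 intr=100.0146 cont=97.9579 V=100.0146[EX]; j=1 S=53.1944 intr=87.6456 cont=85.5889 V=87.6456[EX]; j=2 S=69.3108 intr=71.5292 cont=69.4725 V=71.5292[EX]; j=3 S=90.3100 intr=50.5300 cont=48.4733 V=50.5300[EX]; j=4 S=117.6714 intr=23.1686 cont=21.1119 V=23.1686[EX]; j=5 S=153.3225 intr=0.0000 cont=3.0662 V=3.0662[hold]; j=6 S=199.7749 intr=0.0000 cont=0.0000 V=0.0000[hold]  S*(6)=117.6714
k=5: j=0 S=46.6013 intr=94.2387 cont=92.1820 V=94.2387[EX]; j=1 S=60.7202 intr=80.1198 cont=78.0631 V=80.1198[EX]; j=2 S=79.1167 intr=61.7233 cont=59.6666 V=61.7233[EX]; j=3 S=103.0869 intr=37.7531 cont=35.6964 V=37.7531[EX]; j=4 S=134.3193 intr=6.5207 cont=12.4742 V=12.4742[hold]; j=5 S=175.0142 intr=0.0000 cont=1.4418 V=1.4418[hold]  S*(5)=103.0869
k=4: j=0 S=53.1944 intr=87.6456 cont=85.5889 V=87.6456[EX]; j=1 S=69.3108 intr=71.5292 cont=69.4725 V=71.5292[EX]; j=2 S=90.3100 intr=50.5300 cont=48.4733 V=50.5300[EX]; j=3 S=117.6714 intr=23.1686 cont=24.1789 V=24.1789[hold]; j=4 S=153.3225 intr=0.0000 cont=6.6085 V=6.6085[hold]  S*(4)=90.3100
k=3: j=0 S=60.7202 intr=80.1198 cont=78.0631 V=80.1198[EX]; j=1 S=79.1167 intr=61.7233 cont=59.6666 V=61.7233[EX]; j=2 S=103.0869 intr=37.7531 cont=36.2169 V=37.7531[EX]; j=3 S=134.3193 intr=6.5207 cont=14.7742 V=14.7742[hold]  S*(3)=103.0869
k=2: j=0 S=69.3108 intr=71.5292 cont=69.4725 V=71.5292[EX]; j=1 S=90.3100 intr=50.5300 cont=48.4733 V=50.5300[EX]; j=2 S=117.6714 intr=23.1686 cont=25.3638 V=25.3638[hold]  S*(2)=90.3100
k=1: j=0 S=79.1167 intr=61.7233 cont=59.6666 V=61.7233[EX]; j=1 S=103.0869 intr=37.7531 cont=36.8273 V=37.7531[EX]  S*(1)=103.0869
k=0: j=0 S=90.3100 intr=50.5300 cont=48.4733 V=50.5300[EX]  S*(0)=90.3100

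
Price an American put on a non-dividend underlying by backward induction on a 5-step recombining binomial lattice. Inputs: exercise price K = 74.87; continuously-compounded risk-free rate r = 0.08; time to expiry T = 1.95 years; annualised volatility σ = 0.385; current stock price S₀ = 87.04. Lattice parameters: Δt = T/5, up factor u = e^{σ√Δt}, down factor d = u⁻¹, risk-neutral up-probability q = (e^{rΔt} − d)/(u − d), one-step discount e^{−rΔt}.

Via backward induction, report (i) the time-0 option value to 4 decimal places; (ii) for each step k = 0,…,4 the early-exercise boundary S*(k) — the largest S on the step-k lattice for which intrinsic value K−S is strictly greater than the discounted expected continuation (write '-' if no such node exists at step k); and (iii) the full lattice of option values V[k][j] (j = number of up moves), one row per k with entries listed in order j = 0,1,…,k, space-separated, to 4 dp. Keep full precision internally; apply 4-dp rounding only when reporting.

params: Δt=0.39000 u=1.27180 d=0.78629 q=0.50545 e^(-rΔt)=0.96928
t_5 payoffs: 48.7107 32.5580 6.4315 0.0000 0.0000 0.0000
t_4: node(4,0) S=33.2694 payoff=41.6006 vs cont=39.3007 → 41.6006 [stop]  node(4,1) S=53.8123 payoff=21.0577 vs cont=18.7578 → 21.0577 [stop]  node(4,2) S=87.0400 payoff=0.0000 vs cont=3.0830 → 3.0830 [wait]  node(4,3) S=140.7848 payoff=0.0000 vs cont=0.0000 → 0.0000 [wait]  node(4,4) S=227.7156 payoff=0.0000 vs cont=0.0000 → 0.0000 [wait]  ⇒ S*(4)=53.8123
t_3: node(3,0) S=42.3120 payoff=32.5580 vs cont=30.2581 → 32.5580 [stop]  node(3,1) S=68.4385 payoff=6.4315 vs cont=11.6045 → 11.6045 [wait]  node(3,2) S=110.6974 payoff=0.0000 vs cont=1.4778 → 1.4778 [wait]  node(3,3) S=179.0500 payoff=0.0000 vs cont=0.0000 → 0.0000 [wait]  ⇒ S*(3)=42.3120
t_2: node(2,0) S=53.8123 payoff=21.0577 vs cont=21.2922 → 21.2922 [wait]  node(2,1) S=87.0400 payoff=0.0000 vs cont=6.2867 → 6.2867 [wait]  node(2,2) S=140.7848 payoff=0.0000 vs cont=0.7084 → 0.7084 [wait]  ⇒ S*(2)=-
t_1: node(1,0) S=68.4385 payoff=6.4315 vs cont=13.2865 → 13.2865 [wait]  node(1,1) S=110.6974 payoff=0.0000 vs cont=3.3606 → 3.3606 [wait]  ⇒ S*(1)=-
t_0: node(0,0) S=87.0400 payoff=0.0000 vs cont=8.0154 → 8.0154 [wait]  ⇒ S*(0)=-

price = 8.0154
boundary = - - - 42.3120 53.8123
tree:
8.0154
13.2865 3.3606
21.2922 6.2867 0.7084
32.5580 11.6045 1.4778 0.0000
41.6006 21.0577 3.0830 0.0000 0.0000
48.7107 32.5580 6.4315 0.0000 0.0000 0.0000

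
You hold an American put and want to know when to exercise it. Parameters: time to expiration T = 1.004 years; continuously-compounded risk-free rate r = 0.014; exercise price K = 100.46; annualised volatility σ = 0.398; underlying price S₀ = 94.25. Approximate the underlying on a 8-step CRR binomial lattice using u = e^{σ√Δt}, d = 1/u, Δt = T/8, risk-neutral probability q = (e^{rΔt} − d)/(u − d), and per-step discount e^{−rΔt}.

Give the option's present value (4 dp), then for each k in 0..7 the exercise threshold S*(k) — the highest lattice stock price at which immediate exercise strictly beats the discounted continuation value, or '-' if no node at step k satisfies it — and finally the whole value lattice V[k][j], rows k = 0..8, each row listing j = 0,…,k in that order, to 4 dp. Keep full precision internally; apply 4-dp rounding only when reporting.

params: Δt=0.12550 u=1.15142 d=0.86849 q=0.47102 e^(-rΔt)=0.99824
t_8 payoffs: 69.9520 60.0136 46.8375 29.3691 6.2100 0.0000 0.0000 0.0000 0.0000
t_7: node(7,0) S=35.1275 payoff=65.3325 vs cont=65.1562 → 65.3325 [stop]  node(7,1) S=46.5708 payoff=53.8892 vs cont=53.7128 → 53.8892 [stop]  node(7,2) S=61.7420 payoff=38.7180 vs cont=38.5416 → 38.7180 [stop]  node(7,3) S=81.8555 payoff=18.6045 vs cont=18.4282 → 18.6045 [stop]  node(7,4) S=108.5213 payoff=0.0000 vs cont=3.2792 → 3.2792 [wait]  node(7,5) S=143.8739 payoff=0.0000 vs cont=0.0000 → 0.0000 [wait]  node(7,6) S=190.7432 payoff=0.0000 vs cont=0.0000 → 0.0000 [wait]  node(7,7) S=252.8809 payoff=0.0000 vs cont=0.0000 → 0.0000 [wait]  ⇒ S*(7)=81.8555
t_6: node(6,0) S=40.4464 payoff=60.0136 vs cont=59.8372 → 60.0136 [stop]  node(6,1) S=53.6225 payoff=46.8375 vs cont=46.6611 → 46.8375 [stop]  node(6,2) S=71.0909 payoff=29.3691 vs cont=29.1927 → 29.3691 [stop]  node(6,3) S=94.2500 payoff=6.2100 vs cont=11.3659 → 11.3659 [wait]  node(6,4) S=124.9535 payoff=0.0000 vs cont=1.7316 → 1.7316 [wait]  node(6,5) S=165.6592 payoff=0.0000 vs cont=0.0000 → 0.0000 [wait]  node(6,6) S=219.6254 payoff=0.0000 vs cont=0.0000 → 0.0000 [wait]  ⇒ S*(6)=71.0909
t_5: node(5,0) S=46.5708 payoff=53.8892 vs cont=53.7128 → 53.8892 [stop]  node(5,1) S=61.7420 payoff=38.7180 vs cont=38.5416 → 38.7180 [stop]  node(5,2) S=81.8555 payoff=18.6045 vs cont=20.8524 → 20.8524 [wait]  node(5,3) S=108.5213 payoff=0.0000 vs cont=6.8159 → 6.8159 [wait]  node(5,4) S=143.8739 payoff=0.0000 vs cont=0.9143 → 0.9143 [wait]  node(5,5) S=190.7432 payoff=0.0000 vs cont=0.0000 → 0.0000 [wait]  ⇒ S*(5)=61.7420
t_4: node(4,0) S=53.6225 payoff=46.8375 vs cont=46.6611 → 46.8375 [stop]  node(4,1) S=71.0909 payoff=29.3691 vs cont=30.2497 → 30.2497 [wait]  node(4,2) S=94.2500 payoff=6.2100 vs cont=14.2159 → 14.2159 [wait]  node(4,3) S=124.9535 payoff=0.0000 vs cont=4.0290 → 4.0290 [wait]  node(4,4) S=165.6592 payoff=0.0000 vs cont=0.4828 → 0.4828 [wait]  ⇒ S*(4)=53.6225
t_3: node(3,0) S=61.7420 payoff=38.7180 vs cont=38.9557 → 38.9557 [wait]  node(3,1) S=81.8555 payoff=18.6045 vs cont=22.6575 → 22.6575 [wait]  node(3,2) S=108.5213 payoff=0.0000 vs cont=9.4011 → 9.4011 [wait]  node(3,3) S=143.8739 payoff=0.0000 vs cont=2.3545 → 2.3545 [wait]  ⇒ S*(3)=-
t_2: node(2,0) S=71.0909 payoff=29.3691 vs cont=31.2239 → 31.2239 [wait]  node(2,1) S=94.2500 payoff=6.2100 vs cont=16.3846 → 16.3846 [wait]  node(2,2) S=124.9535 payoff=0.0000 vs cont=6.0713 → 6.0713 [wait]  ⇒ S*(2)=-
t_1: node(1,0) S=81.8555 payoff=18.6045 vs cont=24.1917 → 24.1917 [wait]  node(1,1) S=108.5213 payoff=0.0000 vs cont=11.5065 → 11.5065 [wait]  ⇒ S*(1)=-
t_0: node(0,0) S=94.2500 payoff=6.2100 vs cont=18.1847 → 18.1847 [wait]  ⇒ S*(0)=-

price = 18.1847
boundary = - - - - 53.6225 61.7420 71.0909 81.8555
tree:
18.1847
24.1917 11.5065
31.2239 16.3846 6.0713
38.9557 22.6575 9.4011 2.3545
46.8375 30.2497 14.2159 4.0290 0.4828
53.8892 38.7180 20.8524 6.8159 0.9143 0.0000
60.0136 46.8375 29.3691 11.3659 1.7316 0.0000 0.0000
65.3325 53.8892 38.7180 18.6045 3.2792 0.0000 0.0000 0.0000
69.9520 60.0136 46.8375 29.3691 6.2100 0.0000 0.0000 0.0000 0.0000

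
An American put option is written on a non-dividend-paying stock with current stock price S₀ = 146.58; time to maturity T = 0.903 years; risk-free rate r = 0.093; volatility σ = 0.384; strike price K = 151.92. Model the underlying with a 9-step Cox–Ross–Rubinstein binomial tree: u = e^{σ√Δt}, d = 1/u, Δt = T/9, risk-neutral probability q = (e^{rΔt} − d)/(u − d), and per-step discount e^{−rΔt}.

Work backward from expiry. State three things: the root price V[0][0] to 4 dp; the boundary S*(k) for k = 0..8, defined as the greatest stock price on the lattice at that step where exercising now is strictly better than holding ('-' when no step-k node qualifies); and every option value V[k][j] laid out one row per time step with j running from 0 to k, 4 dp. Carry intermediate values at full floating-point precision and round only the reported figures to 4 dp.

params: Δt=0.10033 u=1.12934 d=0.88547 q=0.50807 e^(-rΔt)=0.99071
t_9 payoffs: 102.8686 89.3594 72.1296 50.1546 22.1274 0.0000 0.0000 0.0000 0.0000 0.0000
t_8: node(8,0) S=55.3957 payoff=96.5243 vs cont=95.1133 → 96.5243 [stop]  node(8,1) S=70.6522 payoff=81.2678 vs cont=79.8568 → 81.2678 [stop]  node(8,2) S=90.1105 payoff=61.8095 vs cont=60.3985 → 61.8095 [stop]  node(8,3) S=114.9278 payoff=36.9922 vs cont=35.5812 → 36.9922 [stop]  node(8,4) S=146.5800 payoff=5.3400 vs cont=10.7840 → 10.7840 [wait]  node(8,5) S=186.9495 payoff=0.0000 vs cont=0.0000 → 0.0000 [wait]  node(8,6) S=238.4372 payoff=0.0000 vs cont=0.0000 → 0.0000 [wait]  node(8,7) S=304.1051 payoff=0.0000 vs cont=0.0000 → 0.0000 [wait]  node(8,8) S=387.8586 payoff=0.0000 vs cont=0.0000 → 0.0000 [wait]  ⇒ S*(8)=114.9278
t_7: node(7,0) S=62.5606 payoff=89.3594 vs cont=87.9484 → 89.3594 [stop]  node(7,1) S=79.7904 payoff=72.1296 vs cont=70.7186 → 72.1296 [stop]  node(7,2) S=101.7654 payoff=50.1546 vs cont=48.7436 → 50.1546 [stop]  node(7,3) S=129.7926 payoff=22.1274 vs cont=23.4567 → 23.4567 [wait]  node(7,4) S=165.5387 payoff=0.0000 vs cont=5.2557 → 5.2557 [wait]  node(7,5) S=211.1296 payoff=0.0000 vs cont=0.0000 → 0.0000 [wait]  node(7,6) S=269.2768 payoff=0.0000 vs cont=0.0000 → 0.0000 [wait]  node(7,7) S=343.4382 payoff=0.0000 vs cont=0.0000 → 0.0000 [wait]  ⇒ S*(7)=101.7654
t_6: node(6,0) S=70.6522 payoff=81.2678 vs cont=79.8568 → 81.2678 [stop]  node(6,1) S=90.1105 payoff=61.8095 vs cont=60.3985 → 61.8095 [stop]  node(6,2) S=114.9278 payoff=36.9922 vs cont=36.2503 → 36.9922 [stop]  node(6,3) S=146.5800 payoff=5.3400 vs cont=14.0773 → 14.0773 [wait]  node(6,4) S=186.9495 payoff=0.0000 vs cont=2.5614 → 2.5614 [wait]  node(6,5) S=238.4372 payoff=0.0000 vs cont=0.0000 → 0.0000 [wait]  node(6,6) S=304.1051 payoff=0.0000 vs cont=0.0000 → 0.0000 [wait]  ⇒ S*(6)=114.9278
t_5: node(5,0) S=79.7904 payoff=72.1296 vs cont=70.7186 → 72.1296 [stop]  node(5,1) S=101.7654 payoff=50.1546 vs cont=48.7436 → 50.1546 [stop]  node(5,2) S=129.7926 payoff=22.1274 vs cont=25.1144 → 25.1144 [wait]  node(5,3) S=165.5387 payoff=0.0000 vs cont=8.1500 → 8.1500 [wait]  node(5,4) S=211.1296 payoff=0.0000 vs cont=1.2483 → 1.2483 [wait]  node(5,5) S=269.2768 payoff=0.0000 vs cont=0.0000 → 0.0000 [wait]  ⇒ S*(5)=101.7654
t_4: node(4,0) S=90.1105 payoff=61.8095 vs cont=60.3985 → 61.8095 [stop]  node(4,1) S=114.9278 payoff=36.9922 vs cont=37.0847 → 37.0847 [wait]  node(4,2) S=146.5800 payoff=5.3400 vs cont=16.3421 → 16.3421 [wait]  node(4,3) S=186.9495 payoff=0.0000 vs cont=4.6004 → 4.6004 [wait]  node(4,4) S=238.4372 payoff=0.0000 vs cont=0.6084 → 0.6084 [wait]  ⇒ S*(4)=90.1105
t_3: node(3,0) S=101.7654 payoff=50.1546 vs cont=48.7902 → 50.1546 [stop]  node(3,1) S=129.7926 payoff=22.1274 vs cont=26.2995 → 26.2995 [wait]  node(3,2) S=165.5387 payoff=0.0000 vs cont=10.2801 → 10.2801 [wait]  node(3,3) S=211.1296 payoff=0.0000 vs cont=2.5483 → 2.5483 [wait]  ⇒ S*(3)=101.7654
t_2: node(2,0) S=114.9278 payoff=36.9922 vs cont=37.6813 → 37.6813 [wait]  node(2,1) S=146.5800 payoff=5.3400 vs cont=17.9918 → 17.9918 [wait]  node(2,2) S=186.9495 payoff=0.0000 vs cont=6.2928 → 6.2928 [wait]  ⇒ S*(2)=-
t_1: node(1,0) S=129.7926 payoff=22.1274 vs cont=27.4206 → 27.4206 [wait]  node(1,1) S=165.5387 payoff=0.0000 vs cont=11.9360 → 11.9360 [wait]  ⇒ S*(1)=-
t_0: node(0,0) S=146.5800 payoff=5.3400 vs cont=19.3717 → 19.3717 [wait]  ⇒ S*(0)=-

price = 19.3717
boundary = - - - 101.7654 90.1105 101.7654 114.9278 101.7654 114.9278
tree:
19.3717
27.4206 11.9360
37.6813 17.9918 6.2928
50.1546 26.2995 10.2801 2.5483
61.8095 37.0847 16.3421 4.6004 0.6084
72.1296 50.1546 25.1144 8.1500 1.2483 0.0000
81.2678 61.8095 36.9922 14.0773 2.5614 0.0000 0.0000
89.3594 72.1296 50.1546 23.4567 5.2557 0.0000 0.0000 0.0000
96.5243 81.2678 61.8095 36.9922 10.7840 0.0000 0.0000 0.0000 0.0000
102.8686 89.3594 72.1296 50.1546 22.1274 0.0000 0.0000 0.0000 0.0000 0.0000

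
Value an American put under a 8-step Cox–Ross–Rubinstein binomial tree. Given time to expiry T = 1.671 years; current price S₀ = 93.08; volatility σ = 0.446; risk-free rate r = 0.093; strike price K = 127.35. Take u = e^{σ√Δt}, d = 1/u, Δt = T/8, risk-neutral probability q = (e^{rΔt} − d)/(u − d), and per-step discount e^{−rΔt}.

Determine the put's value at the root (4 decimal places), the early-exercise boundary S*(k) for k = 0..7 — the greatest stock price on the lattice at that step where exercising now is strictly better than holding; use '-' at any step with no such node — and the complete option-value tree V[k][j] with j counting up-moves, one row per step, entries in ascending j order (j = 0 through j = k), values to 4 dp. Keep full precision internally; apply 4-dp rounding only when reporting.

price = 37.8233
boundary = - 75.9158 61.9167 75.9158 61.9167 75.9158 93.0800 75.9158
tree:
37.8233
51.4342 25.5409
65.4333 36.8678 15.0852
76.8509 51.4342 23.5808 7.0825
86.1631 65.4333 35.5960 12.3512 2.0297
93.7581 76.8509 51.4342 20.9715 4.1144 0.0000
99.9525 86.1631 65.4333 34.2700 8.3402 0.0000 0.0000
105.0047 93.7581 76.8509 51.4342 16.9062 0.0000 0.0000 0.0000
109.1252 99.9525 86.1631 65.4333 34.2700 0.0000 0.0000 0.0000 0.0000

params: Δt=0.20888 u=1.22610 d=0.81560 q=0.49700 e^(-rΔt)=0.98076
t_8 payoffs: 109.1252 99.9525 86.1631 65.4333 34.2700 0.0000 0.0000 0.0000 0.0000
t_7: node(7,0) S=22.3453 payoff=105.0047 vs cont=102.5547 → 105.0047 [stop]  node(7,1) S=33.5919 payoff=93.7581 vs cont=91.3081 → 93.7581 [stop]  node(7,2) S=50.4991 payoff=76.8509 vs cont=74.4010 → 76.8509 [stop]  node(7,3) S=75.9158 payoff=51.4342 vs cont=48.9843 → 51.4342 [stop]  node(7,4) S=114.1250 payoff=13.2250 vs cont=16.9062 → 16.9062 [wait]  node(7,5) S=171.5652 payoff=0.0000 vs cont=0.0000 → 0.0000 [wait]  node(7,6) S=257.9157 payoff=0.0000 vs cont=0.0000 → 0.0000 [wait]  node(7,7) S=387.7273 payoff=0.0000 vs cont=0.0000 → 0.0000 [wait]  ⇒ S*(7)=75.9158
t_6: node(6,0) S=27.3975 payoff=99.9525 vs cont=97.5026 → 99.9525 [stop]  node(6,1) S=41.1869 payoff=86.1631 vs cont=83.7131 → 86.1631 [stop]  node(6,2) S=61.9167 payoff=65.4333 vs cont=62.9833 → 65.4333 [stop]  node(6,3) S=93.0800 payoff=34.2700 vs cont=33.6144 → 34.2700 [stop]  node(6,4) S=139.9281 payoff=0.0000 vs cont=8.3402 → 8.3402 [wait]  node(6,5) S=210.3553 payoff=0.0000 vs cont=0.0000 → 0.0000 [wait]  node(6,6) S=316.2293 payoff=0.0000 vs cont=0.0000 → 0.0000 [wait]  ⇒ S*(6)=93.0800
t_5: node(5,0) S=33.5919 payoff=93.7581 vs cont=91.3081 → 93.7581 [stop]  node(5,1) S=50.4991 payoff=76.8509 vs cont=74.4010 → 76.8509 [stop]  node(5,2) S=75.9158 payoff=51.4342 vs cont=48.9843 → 51.4342 [stop]  node(5,3) S=114.1250 payoff=13.2250 vs cont=20.9715 → 20.9715 [wait]  node(5,4) S=171.5652 payoff=0.0000 vs cont=4.1144 → 4.1144 [wait]  node(5,5) S=257.9157 payoff=0.0000 vs cont=0.0000 → 0.0000 [wait]  ⇒ S*(5)=75.9158
t_4: node(4,0) S=41.1869 payoff=86.1631 vs cont=83.7131 → 86.1631 [stop]  node(4,1) S=61.9167 payoff=65.4333 vs cont=62.9833 → 65.4333 [stop]  node(4,2) S=93.0800 payoff=34.2700 vs cont=35.5960 → 35.5960 [wait]  node(4,3) S=139.9281 payoff=0.0000 vs cont=12.3512 → 12.3512 [wait]  node(4,4) S=210.3553 payoff=0.0000 vs cont=2.0297 → 2.0297 [wait]  ⇒ S*(4)=61.9167
t_3: node(3,0) S=50.4991 payoff=76.8509 vs cont=74.4010 → 76.8509 [stop]  node(3,1) S=75.9158 payoff=51.4342 vs cont=49.6306 → 51.4342 [stop]  node(3,2) S=114.1250 payoff=13.2250 vs cont=23.5808 → 23.5808 [wait]  node(3,3) S=171.5652 payoff=0.0000 vs cont=7.0825 → 7.0825 [wait]  ⇒ S*(3)=75.9158
t_2: node(2,0) S=61.9167 payoff=65.4333 vs cont=62.9833 → 65.4333 [stop]  node(2,1) S=93.0800 payoff=34.2700 vs cont=36.8678 → 36.8678 [wait]  node(2,2) S=139.9281 payoff=0.0000 vs cont=15.0852 → 15.0852 [wait]  ⇒ S*(2)=61.9167
t_1: node(1,0) S=75.9158 payoff=51.4342 vs cont=50.2506 → 51.4342 [stop]  node(1,1) S=114.1250 payoff=13.2250 vs cont=25.5409 → 25.5409 [wait]  ⇒ S*(1)=75.9158
t_0: node(0,0) S=93.0800 payoff=34.2700 vs cont=37.8233 → 37.8233 [wait]  ⇒ S*(0)=-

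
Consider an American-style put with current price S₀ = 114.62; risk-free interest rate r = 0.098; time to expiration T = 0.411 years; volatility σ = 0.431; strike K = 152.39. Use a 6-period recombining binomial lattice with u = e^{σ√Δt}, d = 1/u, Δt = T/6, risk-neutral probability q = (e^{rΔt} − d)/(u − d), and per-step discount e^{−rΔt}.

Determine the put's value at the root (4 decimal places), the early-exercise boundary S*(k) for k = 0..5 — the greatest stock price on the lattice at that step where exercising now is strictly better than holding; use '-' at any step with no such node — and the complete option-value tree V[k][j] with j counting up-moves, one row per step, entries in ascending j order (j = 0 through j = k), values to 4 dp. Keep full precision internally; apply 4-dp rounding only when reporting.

Δt=0.06850, u=1.11941, d=0.89333, q=0.50162, disc=e^(-rΔt)=0.99331
k=6 terminal: V=max(K-S,0) → 94.1367 79.3937 60.9196 37.7700 8.7616 0.0000 0.0000
k=5: j=0 S=65.2095 intr=87.1805 cont=86.1610 V=87.1805[EX]; j=1 S=81.7129 intr=70.6771 cont=69.6575 V=70.6771[EX]; j=2 S=102.3930 intr=49.9970 cont=48.9774 V=49.9970[EX]; j=3 S=128.3070 intr=24.0830 cont=23.0634 V=24.0830[EX]; j=4 S=160.7793 intr=0.0000 cont=4.3374 V=4.3374[hold]; j=5 S=201.4699 intr=0.0000 cont=0.0000 V=0.0000[hold]  S*(5)=128.3070
k=4: j=0 S=72.9963 intr=79.3937 cont=78.3742 V=79.3937[EX]; j=1 S=91.4704 intr=60.9196 cont=59.9000 V=60.9196[EX]; j=2 S=114.6200 intr=37.7700 cont=36.7504 V=37.7700[EX]; j=3 S=143.6284 intr=8.7616 cont=14.0833 V=14.0833[hold]; j=4 S=179.9783 intr=0.0000 cont=2.1472 V=2.1472[hold]  S*(4)=114.6200
k=3: j=0 S=81.7129 intr=70.6771 cont=69.6575 V=70.6771[EX]; j=1 S=102.3930 intr=49.9970 cont=48.9774 V=49.9970[EX]; j=2 S=128.3070 intr=24.0830 cont=25.7151 V=25.7151[hold]; j=3 S=160.7793 intr=0.0000 cont=8.0417 V=8.0417[hold]  S*(3)=102.3930
k=2: j=0 S=91.4704 intr=60.9196 cont=59.9000 V=60.9196[EX]; j=1 S=114.6200 intr=37.7700 cont=37.5636 V=37.7700[EX]; j=2 S=143.6284 intr=8.7616 cont=16.7370 V=16.7370[hold]  S*(2)=114.6200
k=1: j=0 S=102.3930 intr=49.9970 cont=48.9774 V=49.9970[EX]; j=1 S=128.3070 intr=24.0830 cont=27.0373 V=27.0373[hold]  S*(1)=102.3930
k=0: j=0 S=114.6200 intr=37.7700 cont=38.2225 V=38.2225[hold]  S*(0)=-

price = 38.2225
boundary = - 102.3930 114.6200 102.3930 114.6200 128.3070
tree:
38.2225
49.9970 27.0373
60.9196 37.7700 16.7370
70.6771 49.9970 25.7151 8.0417
79.3937 60.9196 37.7700 14.0833 2.1472
87.1805 70.6771 49.9970 24.0830 4.3374 0.0000
94.1367 79.3937 60.9196 37.7700 8.7616 0.0000 0.0000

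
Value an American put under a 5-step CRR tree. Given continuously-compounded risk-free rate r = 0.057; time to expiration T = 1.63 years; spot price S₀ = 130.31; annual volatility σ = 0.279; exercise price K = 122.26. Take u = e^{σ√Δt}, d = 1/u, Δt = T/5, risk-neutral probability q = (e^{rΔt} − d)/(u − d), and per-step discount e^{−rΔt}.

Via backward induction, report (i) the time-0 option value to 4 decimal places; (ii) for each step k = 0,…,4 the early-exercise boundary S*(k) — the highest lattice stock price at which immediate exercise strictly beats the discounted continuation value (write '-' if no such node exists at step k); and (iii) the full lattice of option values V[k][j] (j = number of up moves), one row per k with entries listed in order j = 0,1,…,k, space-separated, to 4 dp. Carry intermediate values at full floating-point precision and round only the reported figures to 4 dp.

price = 10.6191
boundary = - - - 80.8034 94.7572
tree:
10.6191
17.4280 4.6896
27.5585 8.6647 1.1733
41.4566 15.6679 2.4844 0.0000
53.3556 27.5028 5.2607 0.0000 0.0000
63.5024 41.4566 11.1393 0.0000 0.0000 0.0000

Δt=0.32600, u=1.17269, d=0.85274, q=0.51888, disc=e^(-rΔt)=0.98159
k=5 terminal: V=max(K-S,0) → 63.5024 41.4566 11.1393 0.0000 0.0000 0.0000
k=4: j=0 S=68.9044 intr=53.3556 cont=51.1047 V=53.3556[EX]; j=1 S=94.7572 intr=27.5028 cont=25.2519 V=27.5028[EX]; j=2 S=130.3100 intr=0.0000 cont=5.2607 V=5.2607[hold]; j=3 S=179.2021 intr=0.0000 cont=0.0000 V=0.0000[hold]; j=4 S=246.4384 intr=0.0000 cont=0.0000 V=0.0000[hold]  S*(4)=94.7572
k=3: j=0 S=80.8034 intr=41.4566 cont=39.2057 V=41.4566[EX]; j=1 S=111.1207 intr=11.1393 cont=15.6679 V=15.6679[hold]; j=2 S=152.8130 intr=0.0000 cont=2.4844 V=2.4844[hold]; j=3 S=210.1482 intr=0.0000 cont=0.0000 V=0.0000[hold]  S*(3)=80.8034
k=2: j=0 S=94.7572 intr=27.5028 cont=27.5585 V=27.5585[hold]; j=1 S=130.3100 intr=0.0000 cont=8.6647 V=8.6647[hold]; j=2 S=179.2021 intr=0.0000 cont=1.1733 V=1.1733[hold]  S*(2)=-
k=1: j=0 S=111.1207 intr=11.1393 cont=17.4280 V=17.4280[hold]; j=1 S=152.8130 intr=0.0000 cont=4.6896 V=4.6896[hold]  S*(1)=-
k=0: j=0 S=130.3100 intr=0.0000 cont=10.6191 V=10.6191[hold]  S*(0)=-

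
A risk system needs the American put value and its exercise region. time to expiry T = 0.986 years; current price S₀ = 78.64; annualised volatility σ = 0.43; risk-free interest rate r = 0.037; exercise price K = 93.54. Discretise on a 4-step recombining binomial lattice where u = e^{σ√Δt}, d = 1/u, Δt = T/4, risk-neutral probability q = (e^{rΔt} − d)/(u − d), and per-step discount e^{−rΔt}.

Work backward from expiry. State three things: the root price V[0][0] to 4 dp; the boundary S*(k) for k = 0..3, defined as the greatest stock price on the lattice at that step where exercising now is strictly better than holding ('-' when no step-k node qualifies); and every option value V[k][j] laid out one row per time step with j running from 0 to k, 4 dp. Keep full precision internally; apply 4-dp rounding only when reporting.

price = 22.1379
boundary = - - 51.3108 63.5223
tree:
22.1379
31.2854 12.1781
42.2292 19.4635 4.1389
52.0932 30.0177 7.8530 0.0000
60.0609 42.2292 14.9000 0.0000 0.0000

Δt=0.24650, u=1.23799, d=0.80776, q=0.46813, disc=e^(-rΔt)=0.99092
k=4 terminal: V=max(K-S,0) → 60.0609 42.2292 14.9000 0.0000 0.0000
k=3: j=0 S=41.4468 intr=52.0932 cont=51.2439 V=52.0932[EX]; j=1 S=63.5223 intr=30.0177 cont=29.1685 V=30.0177[EX]; j=2 S=97.3556 intr=0.0000 cont=7.8530 V=7.8530[hold]; j=3 S=149.2092 intr=0.0000 cont=0.0000 V=0.0000[hold]  S*(3)=63.5223
k=2: j=0 S=51.3108 intr=42.2292 cont=41.3800 V=42.2292[EX]; j=1 S=78.6400 intr=14.9000 cont=19.4635 V=19.4635[hold]; j=2 S=120.5253 intr=0.0000 cont=4.1389 V=4.1389[hold]  S*(2)=51.3108
k=1: j=0 S=63.5223 intr=30.0177 cont=31.2854 V=31.2854[hold]; j=1 S=97.3556 intr=0.0000 cont=12.1781 V=12.1781[hold]  S*(1)=-
k=0: j=0 S=78.6400 intr=14.9000 cont=22.1379 V=22.1379[hold]  S*(0)=-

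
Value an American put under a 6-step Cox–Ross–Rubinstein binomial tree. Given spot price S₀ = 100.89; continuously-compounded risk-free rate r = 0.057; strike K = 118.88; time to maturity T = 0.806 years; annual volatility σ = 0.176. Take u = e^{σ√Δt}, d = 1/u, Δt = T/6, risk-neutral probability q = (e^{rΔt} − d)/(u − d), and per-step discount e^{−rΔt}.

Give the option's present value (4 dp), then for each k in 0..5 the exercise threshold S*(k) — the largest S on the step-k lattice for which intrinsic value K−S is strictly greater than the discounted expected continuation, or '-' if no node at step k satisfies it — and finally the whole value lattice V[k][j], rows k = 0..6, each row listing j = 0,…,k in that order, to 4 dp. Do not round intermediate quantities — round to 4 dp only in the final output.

price = 17.9900
boundary = 100.8900 94.5874 100.8900 94.5874 100.8900 107.6126
tree:
17.9900
24.2926 11.8842
30.2015 17.9900 6.9221
35.7413 24.2926 11.4443 3.2204
40.9349 30.2015 17.9900 6.1063 0.8411
45.8042 35.7413 24.2926 11.2674 1.8563 0.0000
50.3692 40.9349 30.2015 17.9900 4.0969 0.0000 0.0000

Δt=0.13433, u=1.06663, d=0.93753, q=0.54342, disc=e^(-rΔt)=0.99237
k=6 terminal: V=max(K-S,0) → 50.3692 40.9349 30.2015 17.9900 4.0969 0.0000 0.0000
k=5: j=0 S=73.0758 intr=45.8042 cont=44.8974 V=45.8042[EX]; j=1 S=83.1387 intr=35.7413 cont=34.8345 V=35.7413[EX]; j=2 S=94.5874 intr=24.2926 cont=23.3858 V=24.2926[EX]; j=3 S=107.6126 intr=11.2674 cont=10.3606 V=11.2674[EX]; j=4 S=122.4314 intr=0.0000 cont=1.8563 V=1.8563[hold]; j=5 S=139.2908 intr=0.0000 cont=0.0000 V=0.0000[hold]  S*(5)=107.6126
k=4: j=0 S=77.9451 intr=40.9349 cont=40.0282 V=40.9349[EX]; j=1 S=88.6785 intr=30.2015 cont=29.2947 V=30.2015[EX]; j=2 S=100.8900 intr=17.9900 cont=17.0832 V=17.9900[EX]; j=3 S=114.7831 intr=4.0969 cont=6.1063 V=6.1063[hold]; j=4 S=130.5893 intr=0.0000 cont=0.8411 V=0.8411[hold]  S*(4)=100.8900
k=3: j=0 S=83.1387 intr=35.7413 cont=34.8345 V=35.7413[EX]; j=1 S=94.5874 intr=24.2926 cont=23.3858 V=24.2926[EX]; j=2 S=107.6126 intr=11.2674 cont=11.4443 V=11.4443[hold]; j=3 S=122.4314 intr=0.0000 cont=3.2204 V=3.2204[hold]  S*(3)=94.5874
k=2: j=0 S=88.6785 intr=30.2015 cont=29.2947 V=30.2015[EX]; j=1 S=100.8900 intr=17.9900 cont=17.1786 V=17.9900[EX]; j=2 S=114.7831 intr=4.0969 cont=6.9221 V=6.9221[hold]  S*(2)=100.8900
k=1: j=0 S=94.5874 intr=24.2926 cont=23.3858 V=24.2926[EX]; j=1 S=107.6126 intr=11.2674 cont=11.8842 V=11.8842[hold]  S*(1)=94.5874
k=0: j=0 S=100.8900 intr=17.9900 cont=17.4158 V=17.9900[EX]  S*(0)=100.8900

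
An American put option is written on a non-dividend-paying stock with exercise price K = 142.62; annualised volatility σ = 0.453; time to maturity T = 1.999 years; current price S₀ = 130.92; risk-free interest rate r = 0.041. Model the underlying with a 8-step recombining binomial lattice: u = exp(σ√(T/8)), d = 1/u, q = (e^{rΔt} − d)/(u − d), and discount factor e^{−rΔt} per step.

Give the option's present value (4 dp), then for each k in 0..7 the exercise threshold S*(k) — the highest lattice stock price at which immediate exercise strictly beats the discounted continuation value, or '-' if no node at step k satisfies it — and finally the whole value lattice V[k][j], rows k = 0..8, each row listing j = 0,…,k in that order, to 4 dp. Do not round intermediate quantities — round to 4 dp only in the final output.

price = 35.3128
boundary = - - - 66.3707 52.9217 66.3707 83.2376 104.3910
tree:
35.3128
47.0758 22.6229
60.9094 32.2746 12.0703
76.2493 44.6889 18.7716 4.6631
89.6983 59.6749 28.5151 8.0288 0.9120
100.4221 76.2493 42.0135 13.6877 1.7260 0.0000
108.9729 89.6983 59.3824 23.0522 3.2665 0.0000 0.0000
115.7910 100.4221 76.2493 38.2290 6.1821 0.0000 0.0000 0.0000
121.2275 108.9729 89.6983 59.3824 11.7000 0.0000 0.0000 0.0000 0.0000

params: Δt=0.24988 u=1.25413 d=0.79736 q=0.46617 e^(-rΔt)=0.98981
t_8 payoffs: 121.2275 108.9729 89.6983 59.3824 11.7000 0.0000 0.0000 0.0000 0.0000
t_7: node(7,0) S=26.8290 payoff=115.7910 vs cont=114.3373 → 115.7910 [stop]  node(7,1) S=42.1979 payoff=100.4221 vs cont=98.9685 → 100.4221 [stop]  node(7,2) S=66.3707 payoff=76.2493 vs cont=74.7956 → 76.2493 [stop]  node(7,3) S=104.3910 payoff=38.2290 vs cont=36.7754 → 38.2290 [stop]  node(7,4) S=164.1909 payoff=0.0000 vs cont=6.1821 → 6.1821 [wait]  node(7,5) S=258.2470 payoff=0.0000 vs cont=0.0000 → 0.0000 [wait]  node(7,6) S=406.1828 payoff=0.0000 vs cont=0.0000 → 0.0000 [wait]  node(7,7) S=638.8630 payoff=0.0000 vs cont=0.0000 → 0.0000 [wait]  ⇒ S*(7)=104.3910
t_6: node(6,0) S=33.6471 payoff=108.9729 vs cont=107.5193 → 108.9729 [stop]  node(6,1) S=52.9217 payoff=89.6983 vs cont=88.2447 → 89.6983 [stop]  node(6,2) S=83.2376 payoff=59.3824 vs cont=57.9287 → 59.3824 [stop]  node(6,3) S=130.9200 payoff=11.7000 vs cont=23.0522 → 23.0522 [wait]  node(6,4) S=205.9170 payoff=0.0000 vs cont=3.2665 → 3.2665 [wait]  node(6,5) S=323.8757 payoff=0.0000 vs cont=0.0000 → 0.0000 [wait]  node(6,6) S=509.4067 payoff=0.0000 vs cont=0.0000 → 0.0000 [wait]  ⇒ S*(6)=83.2376
t_5: node(5,0) S=42.1979 payoff=100.4221 vs cont=98.9685 → 100.4221 [stop]  node(5,1) S=66.3707 payoff=76.2493 vs cont=74.7956 → 76.2493 [stop]  node(5,2) S=104.3910 payoff=38.2290 vs cont=42.0135 → 42.0135 [wait]  node(5,3) S=164.1909 payoff=0.0000 vs cont=13.6877 → 13.6877 [wait]  node(5,4) S=258.2470 payoff=0.0000 vs cont=1.7260 → 1.7260 [wait]  node(5,5) S=406.1828 payoff=0.0000 vs cont=0.0000 → 0.0000 [wait]  ⇒ S*(5)=66.3707
t_4: node(4,0) S=52.9217 payoff=89.6983 vs cont=88.2447 → 89.6983 [stop]  node(4,1) S=83.2376 payoff=59.3824 vs cont=59.6749 → 59.6749 [wait]  node(4,2) S=130.9200 payoff=11.7000 vs cont=28.5151 → 28.5151 [wait]  node(4,3) S=205.9170 payoff=0.0000 vs cont=8.0288 → 8.0288 [wait]  node(4,4) S=323.8757 payoff=0.0000 vs cont=0.9120 → 0.9120 [wait]  ⇒ S*(4)=52.9217
t_3: node(3,0) S=66.3707 payoff=76.2493 vs cont=74.9306 → 76.2493 [stop]  node(3,1) S=104.3910 payoff=38.2290 vs cont=44.6889 → 44.6889 [wait]  node(3,2) S=164.1909 payoff=0.0000 vs cont=18.7716 → 18.7716 [wait]  node(3,3) S=258.2470 payoff=0.0000 vs cont=4.6631 → 4.6631 [wait]  ⇒ S*(3)=66.3707
t_2: node(2,0) S=83.2376 payoff=59.3824 vs cont=60.9094 → 60.9094 [wait]  node(2,1) S=130.9200 payoff=11.7000 vs cont=32.2746 → 32.2746 [wait]  node(2,2) S=205.9170 payoff=0.0000 vs cont=12.0703 → 12.0703 [wait]  ⇒ S*(2)=-
t_1: node(1,0) S=104.3910 payoff=38.2290 vs cont=47.0758 → 47.0758 [wait]  node(1,1) S=164.1909 payoff=0.0000 vs cont=22.6229 → 22.6229 [wait]  ⇒ S*(1)=-
t_0: node(0,0) S=130.9200 payoff=11.7000 vs cont=35.3128 → 35.3128 [wait]  ⇒ S*(0)=-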